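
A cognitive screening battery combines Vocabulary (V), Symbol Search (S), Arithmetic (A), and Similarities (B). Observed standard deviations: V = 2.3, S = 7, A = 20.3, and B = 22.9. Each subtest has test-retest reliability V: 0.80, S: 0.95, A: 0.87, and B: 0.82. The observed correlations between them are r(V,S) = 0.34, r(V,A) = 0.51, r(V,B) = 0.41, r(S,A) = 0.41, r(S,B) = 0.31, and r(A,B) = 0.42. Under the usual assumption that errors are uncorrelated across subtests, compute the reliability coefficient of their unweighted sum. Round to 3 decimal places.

0.911

Var(V+S+A+B) = 2.3² + 7² + 20.3² + 22.9² + 2·[2.3·7·0.34 + 2.3·20.3·0.51 + 2.3·22.9·0.41 + 7·20.3·0.41 + 7·22.9·0.31 + 20.3·22.9·0.42] = 990.79 + 708.16 = 1698.95.
Under uncorrelated errors the observed covariances equal the true-score covariances, so only the own-variance terms attenuate.
True-score variance = [2.3²·0.80 + 7²·0.95 + 20.3²·0.87 + 22.9²·0.82] + 708.16 = 839.317 + 708.16 = 1547.48.
Reliability = 1547.48 / 1698.95 = 0.911.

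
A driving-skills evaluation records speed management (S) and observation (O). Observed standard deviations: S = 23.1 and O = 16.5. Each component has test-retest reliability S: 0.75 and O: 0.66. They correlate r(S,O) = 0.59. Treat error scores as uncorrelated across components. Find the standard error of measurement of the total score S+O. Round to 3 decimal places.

15.032

Var(total) = 805.86 + 449.757 = 1255.62.
True-score variance = 579.892 + 449.757 = 1029.65, so reliability = 0.8200.
Error variance = 1255.62 − 1029.65 = 225.967; SEM = √225.967 = 15.032.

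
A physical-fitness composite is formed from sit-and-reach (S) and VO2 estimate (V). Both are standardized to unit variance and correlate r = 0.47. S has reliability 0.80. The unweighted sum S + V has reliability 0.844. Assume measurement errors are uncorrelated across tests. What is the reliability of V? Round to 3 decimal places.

Var(S+V) = 2 + 2·0.47 = 2.940.
True-score variance = ρ_S + ρ_V + 2·0.47, so 0.844 = (0.80 + ρ_V + 0.94) / 2.940.
ρ_V = 0.844·2.940 − 0.80 − 0.94 = 0.741.

0.741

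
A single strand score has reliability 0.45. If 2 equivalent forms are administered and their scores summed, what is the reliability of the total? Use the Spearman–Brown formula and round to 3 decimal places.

0.621

ρ_k = kρ / (1 + (k−1)ρ) = 2·0.45 / (1 + 1·0.45) = 0.900 / 1.450 = 0.621.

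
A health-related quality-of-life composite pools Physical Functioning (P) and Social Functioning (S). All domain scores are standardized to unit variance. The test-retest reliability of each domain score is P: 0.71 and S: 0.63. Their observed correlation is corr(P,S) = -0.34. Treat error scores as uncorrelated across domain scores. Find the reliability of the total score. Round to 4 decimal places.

Var(P+S) = 2 + 2·[(-0.34)] = 2 − 0.68 = 1.32.
Under uncorrelated errors the observed covariances equal the true-score covariances, so only the own-variance terms attenuate.
True-score variance = [0.71 + 0.63] − 0.68 = 1.34 − 0.68 = 0.66.
Reliability = 0.66 / 1.32 = 0.5000.

0.5000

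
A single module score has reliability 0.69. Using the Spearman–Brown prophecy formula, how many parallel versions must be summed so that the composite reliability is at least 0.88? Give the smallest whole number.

4

k ≥ ρ*(1−ρ₁)/(ρ₁(1−ρ*)) = 0.88·0.31 / (0.69·0.12) = 3.295.
Smallest integer k = 4.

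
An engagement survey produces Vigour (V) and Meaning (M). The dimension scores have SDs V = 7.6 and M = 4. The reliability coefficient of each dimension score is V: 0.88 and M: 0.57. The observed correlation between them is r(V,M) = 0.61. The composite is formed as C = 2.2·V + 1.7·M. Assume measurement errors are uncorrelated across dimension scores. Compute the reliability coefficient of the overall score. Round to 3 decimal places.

Var(C) = 2.2²·7.6² + 1.7²·4² + 2·[3.74·7.6·4·0.61] = 325.798 + 138.709 = 464.508.
Under uncorrelated errors the observed covariances equal the true-score covariances, so only the own-variance terms attenuate.
True-score variance = [2.2²·7.6²·0.88 + 1.7²·4²·0.57] + 138.709 = 272.368 + 138.709 = 411.077.
Reliability = 411.077 / 464.508 = 0.885.

0.885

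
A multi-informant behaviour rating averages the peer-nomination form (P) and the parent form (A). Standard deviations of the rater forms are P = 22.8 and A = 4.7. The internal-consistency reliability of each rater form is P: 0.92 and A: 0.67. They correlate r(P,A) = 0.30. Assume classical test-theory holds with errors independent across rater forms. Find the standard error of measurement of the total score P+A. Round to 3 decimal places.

Var(total) = 541.93 + 64.296 = 606.226.
True-score variance = 493.053 + 64.296 = 557.349, so reliability = 0.9194.
Error variance = 606.226 − 557.349 = 48.8769; SEM = √48.8769 = 6.991.

6.991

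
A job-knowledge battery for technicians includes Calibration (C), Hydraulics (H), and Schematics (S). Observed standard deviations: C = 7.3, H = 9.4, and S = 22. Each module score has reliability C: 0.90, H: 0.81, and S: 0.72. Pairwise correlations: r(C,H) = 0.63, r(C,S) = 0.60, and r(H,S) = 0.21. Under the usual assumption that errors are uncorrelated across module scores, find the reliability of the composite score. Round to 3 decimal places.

Var(C+H+S) = 7.3² + 9.4² + 22² + 2·[7.3·9.4·0.63 + 7.3·22·0.60 + 9.4·22·0.21] = 625.65 + 366.037 = 991.687.
Because errors are independent across components, Cov(Tᵢ,Tⱼ) = Cov(Xᵢ,Xⱼ); the off-diagonal part of the true-score variance is the same as above.
True-score variance = [7.3²·0.90 + 9.4²·0.81 + 22²·0.72] + 366.037 = 468.013 + 366.037 = 834.05.
Reliability = 834.05 / 991.687 = 0.841.

0.841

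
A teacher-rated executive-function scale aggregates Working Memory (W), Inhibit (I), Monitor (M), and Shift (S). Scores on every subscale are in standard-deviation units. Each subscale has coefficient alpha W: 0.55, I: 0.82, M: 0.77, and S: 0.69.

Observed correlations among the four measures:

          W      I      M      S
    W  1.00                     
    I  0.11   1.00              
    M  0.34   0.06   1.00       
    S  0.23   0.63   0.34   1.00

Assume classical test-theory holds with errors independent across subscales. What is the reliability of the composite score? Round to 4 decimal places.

0.8423

Var(W+I+M+S) = 4 + 2·[0.11 + 0.34 + 0.23 + 0.06 + 0.63 + 0.34] = 4 + 3.42 = 7.42.
Under uncorrelated errors the observed covariances equal the true-score covariances, so only the own-variance terms attenuate.
True-score variance = [0.55 + 0.82 + 0.77 + 0.69] + 3.42 = 2.83 + 3.42 = 6.25.
Reliability = 6.25 / 7.42 = 0.8423.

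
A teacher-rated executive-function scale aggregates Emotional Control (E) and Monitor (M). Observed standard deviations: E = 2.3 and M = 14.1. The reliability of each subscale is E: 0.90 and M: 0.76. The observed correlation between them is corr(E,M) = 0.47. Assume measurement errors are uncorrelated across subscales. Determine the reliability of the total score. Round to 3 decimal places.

Var(E+M) = 2.3² + 14.1² + 2·[2.3·14.1·0.47] = 204.1 + 30.4842 = 234.584.
Because errors are independent across components, Cov(Tᵢ,Tⱼ) = Cov(Xᵢ,Xⱼ); the off-diagonal part of the true-score variance is the same as above.
True-score variance = [2.3²·0.90 + 14.1²·0.76] + 30.4842 = 155.857 + 30.4842 = 186.341.
Reliability = 186.341 / 234.584 = 0.794.

0.794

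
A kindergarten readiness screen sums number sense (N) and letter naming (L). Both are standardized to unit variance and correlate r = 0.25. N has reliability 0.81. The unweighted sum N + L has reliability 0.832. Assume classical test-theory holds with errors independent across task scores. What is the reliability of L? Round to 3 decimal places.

0.770

Var(N+L) = 2 + 2·0.25 = 2.500.
True-score variance = ρ_N + ρ_L + 2·0.25, so 0.832 = (0.81 + ρ_L + 0.50) / 2.500.
ρ_L = 0.832·2.500 − 0.81 − 0.50 = 0.770.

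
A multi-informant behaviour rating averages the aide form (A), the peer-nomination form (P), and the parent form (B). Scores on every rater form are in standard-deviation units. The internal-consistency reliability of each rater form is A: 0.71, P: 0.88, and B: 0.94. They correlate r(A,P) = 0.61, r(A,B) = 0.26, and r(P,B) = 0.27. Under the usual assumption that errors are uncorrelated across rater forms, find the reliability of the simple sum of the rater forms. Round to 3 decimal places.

0.911

Var(A+P+B) = 3 + 2·[0.61 + 0.26 + 0.27] = 3 + 2.28 = 5.28.
Under uncorrelated errors the observed covariances equal the true-score covariances, so only the own-variance terms attenuate.
True-score variance = [0.71 + 0.88 + 0.94] + 2.28 = 2.53 + 2.28 = 4.81.
Reliability = 4.81 / 5.28 = 0.911.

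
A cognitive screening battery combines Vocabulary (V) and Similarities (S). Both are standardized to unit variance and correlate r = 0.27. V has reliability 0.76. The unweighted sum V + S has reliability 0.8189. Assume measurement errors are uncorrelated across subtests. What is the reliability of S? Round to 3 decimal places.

0.780

Var(V+S) = 2 + 2·0.27 = 2.540.
True-score variance = ρ_V + ρ_S + 2·0.27, so 0.8189 = (0.76 + ρ_S + 0.54) / 2.540.
ρ_S = 0.8189·2.540 − 0.76 − 0.54 = 0.780.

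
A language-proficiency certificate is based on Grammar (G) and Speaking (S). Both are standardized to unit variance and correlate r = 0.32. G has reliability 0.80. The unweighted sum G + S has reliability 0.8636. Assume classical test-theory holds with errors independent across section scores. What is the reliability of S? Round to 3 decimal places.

Var(G+S) = 2 + 2·0.32 = 2.640.
True-score variance = ρ_G + ρ_S + 2·0.32, so 0.8636 = (0.80 + ρ_S + 0.64) / 2.640.
ρ_S = 0.8636·2.640 − 0.80 − 0.64 = 0.840.

0.840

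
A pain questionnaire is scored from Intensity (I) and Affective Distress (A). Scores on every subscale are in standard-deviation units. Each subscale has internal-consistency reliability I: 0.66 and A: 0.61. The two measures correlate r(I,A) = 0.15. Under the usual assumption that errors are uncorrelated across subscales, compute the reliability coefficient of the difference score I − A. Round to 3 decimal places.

Var(I−A) = 1 + 1 − 2·0.15 = 2 − 0.3 = 1.7.
With uncorrelated errors the cross-covariances are all true-score covariance, so they carry over unchanged; only the diagonal terms shrink to ρᵢσᵢ².
True-score variance = [0.66 + 0.61] − 0.3 = 1.27 − 0.3 = 0.97.
Reliability = 0.97 / 1.7 = 0.571.

0.571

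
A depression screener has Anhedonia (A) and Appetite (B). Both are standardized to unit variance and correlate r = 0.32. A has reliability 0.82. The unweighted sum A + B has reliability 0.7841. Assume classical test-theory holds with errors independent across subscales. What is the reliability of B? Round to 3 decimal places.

0.610

Var(A+B) = 2 + 2·0.32 = 2.640.
True-score variance = ρ_A + ρ_B + 2·0.32, so 0.7841 = (0.82 + ρ_B + 0.64) / 2.640.
ρ_B = 0.7841·2.640 − 0.82 − 0.64 = 0.610.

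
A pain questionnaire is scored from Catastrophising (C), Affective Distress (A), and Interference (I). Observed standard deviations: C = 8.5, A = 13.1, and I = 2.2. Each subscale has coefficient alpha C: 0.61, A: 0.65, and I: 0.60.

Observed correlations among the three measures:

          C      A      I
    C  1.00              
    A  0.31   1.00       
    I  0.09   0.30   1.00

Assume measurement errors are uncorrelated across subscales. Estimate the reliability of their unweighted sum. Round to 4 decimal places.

Var(C+A+I) = 8.5² + 13.1² + 2.2² + 2·[8.5·13.1·0.31 + 8.5·2.2·0.09 + 13.1·2.2·0.30] = 248.7 + 89.695 = 338.395.
With uncorrelated errors the cross-covariances are all true-score covariance, so they carry over unchanged; only the diagonal terms shrink to ρᵢσᵢ².
True-score variance = [8.5²·0.61 + 13.1²·0.65 + 2.2²·0.60] + 89.695 = 158.523 + 89.695 = 248.218.
Reliability = 248.218 / 338.395 = 0.7335.

0.7335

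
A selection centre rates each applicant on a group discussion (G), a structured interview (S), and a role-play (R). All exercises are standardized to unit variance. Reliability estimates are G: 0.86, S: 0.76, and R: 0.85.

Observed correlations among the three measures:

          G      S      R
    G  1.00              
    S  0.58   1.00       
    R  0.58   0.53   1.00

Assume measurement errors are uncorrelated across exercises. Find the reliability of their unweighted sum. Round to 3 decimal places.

0.917

Var(G+S+R) = 3 + 2·[0.58 + 0.58 + 0.53] = 3 + 3.38 = 6.38.
With uncorrelated errors the cross-covariances are all true-score covariance, so they carry over unchanged; only the diagonal terms shrink to ρᵢσᵢ².
True-score variance = [0.86 + 0.76 + 0.85] + 3.38 = 2.47 + 3.38 = 5.85.
Reliability = 5.85 / 6.38 = 0.917.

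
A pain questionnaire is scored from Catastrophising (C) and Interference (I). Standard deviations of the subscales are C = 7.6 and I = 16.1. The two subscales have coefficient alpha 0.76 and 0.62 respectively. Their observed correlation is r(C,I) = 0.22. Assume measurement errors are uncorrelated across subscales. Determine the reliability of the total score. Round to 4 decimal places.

0.6970

Var(C+I) = 7.6² + 16.1² + 2·[7.6·16.1·0.22] = 316.97 + 53.8384 = 370.808.
Under uncorrelated errors the observed covariances equal the true-score covariances, so only the own-variance terms attenuate.
True-score variance = [7.6²·0.76 + 16.1²·0.62] + 53.8384 = 204.608 + 53.8384 = 258.446.
Reliability = 258.446 / 370.808 = 0.6970.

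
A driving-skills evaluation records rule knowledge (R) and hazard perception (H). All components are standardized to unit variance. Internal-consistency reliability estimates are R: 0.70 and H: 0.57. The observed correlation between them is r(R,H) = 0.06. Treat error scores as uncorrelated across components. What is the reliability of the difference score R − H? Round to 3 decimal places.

Var(R−H) = 1 + 1 − 2·0.06 = 2 − 0.12 = 1.88.
With uncorrelated errors the cross-covariances are all true-score covariance, so they carry over unchanged; only the diagonal terms shrink to ρᵢσᵢ².
True-score variance = [0.70 + 0.57] − 0.12 = 1.27 − 0.12 = 1.15.
Reliability = 1.15 / 1.88 = 0.612.

0.612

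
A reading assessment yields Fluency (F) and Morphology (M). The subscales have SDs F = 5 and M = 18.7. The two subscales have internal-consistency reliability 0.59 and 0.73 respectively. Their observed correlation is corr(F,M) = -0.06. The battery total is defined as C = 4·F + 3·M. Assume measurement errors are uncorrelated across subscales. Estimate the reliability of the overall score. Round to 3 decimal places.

0.703

Var(C) = 4²·5² + 3²·18.7² + 2·[12·5·18.7·(-0.06)] = 3547.21 − 134.64 = 3412.57.
Because errors are independent across components, Cov(Tᵢ,Tⱼ) = Cov(Xᵢ,Xⱼ); the off-diagonal part of the true-score variance is the same as above.
True-score variance = [4²·5²·0.59 + 3²·18.7²·0.73] − 134.64 = 2533.46 − 134.64 = 2398.82.
Reliability = 2398.82 / 3412.57 = 0.703.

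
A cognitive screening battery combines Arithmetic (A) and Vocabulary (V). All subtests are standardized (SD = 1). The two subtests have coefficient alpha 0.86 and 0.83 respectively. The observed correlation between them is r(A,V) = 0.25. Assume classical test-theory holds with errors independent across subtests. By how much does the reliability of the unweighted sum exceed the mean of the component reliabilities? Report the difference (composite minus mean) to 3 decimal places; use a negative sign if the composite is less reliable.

0.031

Var(sum) = 2 + 0.5 = 2.5; true-score variance = 1.69 + 0.5 = 2.19; composite reliability = 0.8760.
Mean component reliability = 0.8450.
Difference = 0.8760 − 0.8450 = 0.031.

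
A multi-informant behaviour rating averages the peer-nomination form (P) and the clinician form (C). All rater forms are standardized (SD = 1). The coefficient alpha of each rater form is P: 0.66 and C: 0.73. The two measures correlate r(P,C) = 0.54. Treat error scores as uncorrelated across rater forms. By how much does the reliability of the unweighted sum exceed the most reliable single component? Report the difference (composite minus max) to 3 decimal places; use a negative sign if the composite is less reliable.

Var(sum) = 2 + 1.08 = 3.08; true-score variance = 1.39 + 1.08 = 2.47; composite reliability = 0.8019.
Max component reliability = 0.7300.
Difference = 0.8019 − 0.7300 = 0.072.

0.072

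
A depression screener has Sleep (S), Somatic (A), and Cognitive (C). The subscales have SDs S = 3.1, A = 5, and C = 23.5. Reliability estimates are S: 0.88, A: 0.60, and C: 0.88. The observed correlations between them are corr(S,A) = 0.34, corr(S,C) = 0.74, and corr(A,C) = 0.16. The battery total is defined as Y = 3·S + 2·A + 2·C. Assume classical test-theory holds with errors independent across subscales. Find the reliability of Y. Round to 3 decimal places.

0.903

Var(Y) = 3²·3.1² + 2²·5² + 2²·23.5² + 2·[6·3.1·5·0.34 + 6·3.1·23.5·0.74 + 4·5·23.5·0.16] = 2395.49 + 860.548 = 3256.04.
Under uncorrelated errors the observed covariances equal the true-score covariances, so only the own-variance terms attenuate.
True-score variance = [3²·3.1²·0.88 + 2²·5²·0.60 + 2²·23.5²·0.88] + 860.548 = 2080.03 + 860.548 = 2940.58.
Reliability = 2940.58 / 3256.04 = 0.903.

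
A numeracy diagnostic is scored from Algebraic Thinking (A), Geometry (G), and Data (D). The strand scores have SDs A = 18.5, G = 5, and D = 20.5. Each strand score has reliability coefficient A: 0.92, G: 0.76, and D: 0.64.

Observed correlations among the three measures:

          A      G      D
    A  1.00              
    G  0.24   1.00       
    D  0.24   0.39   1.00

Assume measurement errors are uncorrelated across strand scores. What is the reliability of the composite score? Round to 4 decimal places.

Var(A+G+D) = 18.5² + 5² + 20.5² + 2·[18.5·5·0.24 + 18.5·20.5·0.24 + 5·20.5·0.39] = 787.5 + 306.39 = 1093.89.
Because errors are independent across components, Cov(Tᵢ,Tⱼ) = Cov(Xᵢ,Xⱼ); the off-diagonal part of the true-score variance is the same as above.
True-score variance = [18.5²·0.92 + 5²·0.76 + 20.5²·0.64] + 306.39 = 602.83 + 306.39 = 909.22.
Reliability = 909.22 / 1093.89 = 0.8312.

0.8312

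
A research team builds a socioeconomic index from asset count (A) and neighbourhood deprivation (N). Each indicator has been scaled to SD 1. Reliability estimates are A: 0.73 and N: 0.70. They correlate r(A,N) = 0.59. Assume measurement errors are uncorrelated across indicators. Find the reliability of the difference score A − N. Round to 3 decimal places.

0.305

Var(A−N) = 1 + 1 − 2·0.59 = 2 − 1.18 = 0.82.
Because errors are independent across components, Cov(Tᵢ,Tⱼ) = Cov(Xᵢ,Xⱼ); the off-diagonal part of the true-score variance is the same as above.
True-score variance = [0.73 + 0.70] − 1.18 = 1.43 − 1.18 = 0.25.
Reliability = 0.25 / 0.82 = 0.305.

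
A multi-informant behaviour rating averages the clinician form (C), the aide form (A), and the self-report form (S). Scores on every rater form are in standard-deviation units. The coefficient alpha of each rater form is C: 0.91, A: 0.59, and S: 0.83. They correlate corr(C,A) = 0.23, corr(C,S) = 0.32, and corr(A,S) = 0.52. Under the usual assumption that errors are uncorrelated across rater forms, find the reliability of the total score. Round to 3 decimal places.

0.870

Var(C+A+S) = 3 + 2·[0.23 + 0.32 + 0.52] = 3 + 2.14 = 5.14.
Because errors are independent across components, Cov(Tᵢ,Tⱼ) = Cov(Xᵢ,Xⱼ); the off-diagonal part of the true-score variance is the same as above.
True-score variance = [0.91 + 0.59 + 0.83] + 2.14 = 2.33 + 2.14 = 4.47.
Reliability = 4.47 / 5.14 = 0.870.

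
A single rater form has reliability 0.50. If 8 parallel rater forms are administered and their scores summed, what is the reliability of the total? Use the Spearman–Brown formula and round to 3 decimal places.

ρ_k = kρ / (1 + (k−1)ρ) = 8·0.50 / (1 + 7·0.50) = 4.000 / 4.500 = 0.889.

0.889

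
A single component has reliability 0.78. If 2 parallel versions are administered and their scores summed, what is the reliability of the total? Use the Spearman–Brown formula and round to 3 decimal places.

0.876

ρ_k = kρ / (1 + (k−1)ρ) = 2·0.78 / (1 + 1·0.78) = 1.560 / 1.780 = 0.876.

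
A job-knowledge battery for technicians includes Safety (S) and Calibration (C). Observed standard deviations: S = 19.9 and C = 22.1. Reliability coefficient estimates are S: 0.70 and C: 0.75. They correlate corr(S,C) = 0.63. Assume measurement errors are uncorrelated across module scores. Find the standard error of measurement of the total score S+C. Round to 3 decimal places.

15.521

Var(total) = 884.42 + 554.135 = 1438.56.
True-score variance = 643.514 + 554.135 = 1197.65, so reliability = 0.8325.
Error variance = 1438.56 − 1197.65 = 240.906; SEM = √240.906 = 15.521.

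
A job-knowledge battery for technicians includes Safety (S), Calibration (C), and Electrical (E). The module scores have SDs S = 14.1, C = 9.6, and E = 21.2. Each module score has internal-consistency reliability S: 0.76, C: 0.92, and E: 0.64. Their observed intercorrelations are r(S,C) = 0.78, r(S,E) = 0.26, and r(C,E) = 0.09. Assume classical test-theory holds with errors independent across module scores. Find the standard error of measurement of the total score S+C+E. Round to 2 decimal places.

14.73

Var(total) = 740.41 + 403.234 = 1143.64.
True-score variance = 523.524 + 403.234 = 926.758, so reliability = 0.8104.
Error variance = 1143.64 − 926.758 = 216.886; SEM = √216.886 = 14.73.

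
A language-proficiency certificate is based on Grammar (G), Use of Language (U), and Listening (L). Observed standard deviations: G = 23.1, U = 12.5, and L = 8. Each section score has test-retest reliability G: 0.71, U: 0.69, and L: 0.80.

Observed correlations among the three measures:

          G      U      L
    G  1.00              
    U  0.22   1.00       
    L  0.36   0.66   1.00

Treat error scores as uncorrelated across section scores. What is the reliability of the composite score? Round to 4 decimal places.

Var(G+U+L) = 23.1² + 12.5² + 8² + 2·[23.1·12.5·0.22 + 23.1·8·0.36 + 12.5·8·0.66] = 753.86 + 392.106 = 1145.97.
Under uncorrelated errors the observed covariances equal the true-score covariances, so only the own-variance terms attenuate.
True-score variance = [23.1²·0.71 + 12.5²·0.69 + 8²·0.80] + 392.106 = 537.876 + 392.106 = 929.982.
Reliability = 929.982 / 1145.97 = 0.8115.

0.8115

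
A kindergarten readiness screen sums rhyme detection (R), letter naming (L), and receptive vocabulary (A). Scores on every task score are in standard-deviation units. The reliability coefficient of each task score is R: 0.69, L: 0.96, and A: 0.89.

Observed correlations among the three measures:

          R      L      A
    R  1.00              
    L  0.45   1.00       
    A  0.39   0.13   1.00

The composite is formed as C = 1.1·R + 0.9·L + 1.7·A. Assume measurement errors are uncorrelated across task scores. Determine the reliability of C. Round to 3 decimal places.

Var(C) = 1.1² + 0.9² + 1.7² + 2·[0.99·0.45 + 1.87·0.39 + 1.53·0.13] = 4.91 + 2.7474 = 7.6574.
Under uncorrelated errors the observed covariances equal the true-score covariances, so only the own-variance terms attenuate.
True-score variance = [1.1²·0.69 + 0.9²·0.96 + 1.7²·0.89] + 2.7474 = 4.1846 + 2.7474 = 6.932.
Reliability = 6.932 / 7.6574 = 0.905.

0.905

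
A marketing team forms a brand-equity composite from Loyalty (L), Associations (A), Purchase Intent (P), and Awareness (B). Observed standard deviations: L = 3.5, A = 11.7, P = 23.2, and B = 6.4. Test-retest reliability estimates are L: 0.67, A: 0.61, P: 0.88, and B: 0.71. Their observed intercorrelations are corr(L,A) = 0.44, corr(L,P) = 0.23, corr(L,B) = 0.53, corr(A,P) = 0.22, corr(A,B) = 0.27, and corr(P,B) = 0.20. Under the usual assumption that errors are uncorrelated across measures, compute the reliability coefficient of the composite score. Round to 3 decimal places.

Var(L+A+P+B) = 3.5² + 11.7² + 23.2² + 6.4² + 2·[3.5·11.7·0.44 + 3.5·23.2·0.23 + 3.5·6.4·0.53 + 11.7·23.2·0.22 + 11.7·6.4·0.27 + 23.2·6.4·0.20] = 728.34 + 316.393 = 1044.73.
Because errors are independent across components, Cov(Tᵢ,Tⱼ) = Cov(Xᵢ,Xⱼ); the off-diagonal part of the true-score variance is the same as above.
True-score variance = [3.5²·0.67 + 11.7²·0.61 + 23.2²·0.88 + 6.4²·0.71] + 316.393 = 594.443 + 316.393 = 910.836.
Reliability = 910.836 / 1044.73 = 0.872.

0.872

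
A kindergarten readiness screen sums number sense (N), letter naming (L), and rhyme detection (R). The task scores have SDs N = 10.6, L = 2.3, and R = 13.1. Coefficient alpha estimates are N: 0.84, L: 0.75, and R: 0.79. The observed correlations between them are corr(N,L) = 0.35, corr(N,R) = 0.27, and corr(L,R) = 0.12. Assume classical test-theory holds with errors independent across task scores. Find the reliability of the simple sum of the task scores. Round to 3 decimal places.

0.858

Var(N+L+R) = 10.6² + 2.3² + 13.1² + 2·[10.6·2.3·0.35 + 10.6·13.1·0.27 + 2.3·13.1·0.12] = 289.26 + 99.2816 = 388.542.
Because errors are independent across components, Cov(Tᵢ,Tⱼ) = Cov(Xᵢ,Xⱼ); the off-diagonal part of the true-score variance is the same as above.
True-score variance = [10.6²·0.84 + 2.3²·0.75 + 13.1²·0.79] + 99.2816 = 233.922 + 99.2816 = 333.203.
Reliability = 333.203 / 388.542 = 0.858.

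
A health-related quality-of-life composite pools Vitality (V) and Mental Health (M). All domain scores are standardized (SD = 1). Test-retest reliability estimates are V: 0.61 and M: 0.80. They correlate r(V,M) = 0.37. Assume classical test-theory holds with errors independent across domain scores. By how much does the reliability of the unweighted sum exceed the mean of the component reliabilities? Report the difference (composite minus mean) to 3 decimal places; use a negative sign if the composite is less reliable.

0.080

Var(sum) = 2 + 0.74 = 2.74; true-score variance = 1.41 + 0.74 = 2.15; composite reliability = 0.7847.
Mean component reliability = 0.7050.
Difference = 0.7847 − 0.7050 = 0.080.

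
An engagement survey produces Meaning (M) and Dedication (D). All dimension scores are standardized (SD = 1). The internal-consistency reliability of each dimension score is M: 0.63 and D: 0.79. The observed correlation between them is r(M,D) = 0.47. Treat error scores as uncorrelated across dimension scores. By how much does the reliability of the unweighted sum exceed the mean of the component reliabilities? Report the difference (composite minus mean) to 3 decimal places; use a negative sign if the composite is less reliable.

Var(sum) = 2 + 0.94 = 2.94; true-score variance = 1.42 + 0.94 = 2.36; composite reliability = 0.8027.
Mean component reliability = 0.7100.
Difference = 0.8027 − 0.7100 = 0.093.

0.093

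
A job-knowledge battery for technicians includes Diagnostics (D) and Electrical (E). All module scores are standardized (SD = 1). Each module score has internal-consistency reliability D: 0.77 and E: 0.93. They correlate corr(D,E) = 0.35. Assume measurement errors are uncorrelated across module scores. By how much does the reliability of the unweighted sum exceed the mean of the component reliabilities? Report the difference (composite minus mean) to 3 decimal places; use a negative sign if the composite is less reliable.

Var(sum) = 2 + 0.7 = 2.7; true-score variance = 1.7 + 0.7 = 2.4; composite reliability = 0.8889.
Mean component reliability = 0.8500.
Difference = 0.8889 − 0.8500 = 0.039.

0.039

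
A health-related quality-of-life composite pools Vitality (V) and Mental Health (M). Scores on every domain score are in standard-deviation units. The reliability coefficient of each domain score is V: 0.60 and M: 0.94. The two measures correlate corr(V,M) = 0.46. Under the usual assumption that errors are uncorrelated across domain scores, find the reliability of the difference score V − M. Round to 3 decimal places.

0.574

Var(V−M) = 1 + 1 − 2·0.46 = 2 − 0.92 = 1.08.
Because errors are independent across components, Cov(Tᵢ,Tⱼ) = Cov(Xᵢ,Xⱼ); the off-diagonal part of the true-score variance is the same as above.
True-score variance = [0.60 + 0.94] − 0.92 = 1.54 − 0.92 = 0.62.
Reliability = 0.62 / 1.08 = 0.574.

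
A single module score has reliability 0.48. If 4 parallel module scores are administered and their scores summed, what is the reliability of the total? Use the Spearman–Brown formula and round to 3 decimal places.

0.787

ρ_k = kρ / (1 + (k−1)ρ) = 4·0.48 / (1 + 3·0.48) = 1.920 / 2.440 = 0.787.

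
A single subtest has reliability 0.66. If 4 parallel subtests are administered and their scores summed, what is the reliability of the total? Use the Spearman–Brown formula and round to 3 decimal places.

ρ_k = kρ / (1 + (k−1)ρ) = 4·0.66 / (1 + 3·0.66) = 2.640 / 2.980 = 0.886.

0.886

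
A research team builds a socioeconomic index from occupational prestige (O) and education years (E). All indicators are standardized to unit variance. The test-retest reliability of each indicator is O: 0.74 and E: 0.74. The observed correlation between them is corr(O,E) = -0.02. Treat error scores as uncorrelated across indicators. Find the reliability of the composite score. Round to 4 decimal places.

0.7347

Var(O+E) = 2 + 2·[(-0.02)] = 2 − 0.04 = 1.96.
With uncorrelated errors the cross-covariances are all true-score covariance, so they carry over unchanged; only the diagonal terms shrink to ρᵢσᵢ².
True-score variance = [0.74 + 0.74] − 0.04 = 1.48 − 0.04 = 1.44.
Reliability = 1.44 / 1.96 = 0.7347.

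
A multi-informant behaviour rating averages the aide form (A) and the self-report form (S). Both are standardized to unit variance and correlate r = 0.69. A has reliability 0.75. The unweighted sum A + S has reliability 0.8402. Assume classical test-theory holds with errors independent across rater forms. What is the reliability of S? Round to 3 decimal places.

0.710

Var(A+S) = 2 + 2·0.69 = 3.380.
True-score variance = ρ_A + ρ_S + 2·0.69, so 0.8402 = (0.75 + ρ_S + 1.38) / 3.380.
ρ_S = 0.8402·3.380 − 0.75 − 1.38 = 0.710.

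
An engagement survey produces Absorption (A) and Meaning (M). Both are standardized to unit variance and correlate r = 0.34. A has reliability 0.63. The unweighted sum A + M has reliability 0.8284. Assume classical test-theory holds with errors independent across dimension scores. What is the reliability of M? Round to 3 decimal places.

0.910

Var(A+M) = 2 + 2·0.34 = 2.680.
True-score variance = ρ_A + ρ_M + 2·0.34, so 0.8284 = (0.63 + ρ_M + 0.68) / 2.680.
ρ_M = 0.8284·2.680 − 0.63 − 0.68 = 0.910.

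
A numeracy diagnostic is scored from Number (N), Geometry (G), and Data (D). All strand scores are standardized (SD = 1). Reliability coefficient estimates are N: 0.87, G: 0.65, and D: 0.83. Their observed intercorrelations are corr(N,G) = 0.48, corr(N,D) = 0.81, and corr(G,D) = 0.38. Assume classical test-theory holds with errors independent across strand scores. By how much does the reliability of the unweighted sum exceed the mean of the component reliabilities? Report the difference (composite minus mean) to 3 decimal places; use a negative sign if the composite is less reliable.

0.114

Var(sum) = 3 + 3.34 = 6.34; true-score variance = 2.35 + 3.34 = 5.69; composite reliability = 0.8975.
Mean component reliability = 0.7833.
Difference = 0.8975 − 0.7833 = 0.114.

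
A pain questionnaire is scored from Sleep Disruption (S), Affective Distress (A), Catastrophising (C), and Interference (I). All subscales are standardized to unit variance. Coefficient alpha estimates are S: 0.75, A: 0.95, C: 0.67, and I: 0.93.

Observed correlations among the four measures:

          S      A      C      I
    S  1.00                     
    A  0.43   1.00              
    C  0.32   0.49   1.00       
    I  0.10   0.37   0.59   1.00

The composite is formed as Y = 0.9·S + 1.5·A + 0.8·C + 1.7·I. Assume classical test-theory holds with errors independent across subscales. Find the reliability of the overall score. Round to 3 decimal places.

0.945

Var(Y) = 0.9² + 1.5² + 0.8² + 1.7² + 2·[1.35·0.43 + 0.72·0.32 + 1.53·0.10 + 1.2·0.49 + 2.55·0.37 + 1.36·0.59] = 6.59 + 6.5956 = 13.1856.
Because errors are independent across components, Cov(Tᵢ,Tⱼ) = Cov(Xᵢ,Xⱼ); the off-diagonal part of the true-score variance is the same as above.
True-score variance = [0.9²·0.75 + 1.5²·0.95 + 0.8²·0.67 + 1.7²·0.93] + 6.5956 = 5.8615 + 6.5956 = 12.4571.
Reliability = 12.4571 / 13.1856 = 0.945.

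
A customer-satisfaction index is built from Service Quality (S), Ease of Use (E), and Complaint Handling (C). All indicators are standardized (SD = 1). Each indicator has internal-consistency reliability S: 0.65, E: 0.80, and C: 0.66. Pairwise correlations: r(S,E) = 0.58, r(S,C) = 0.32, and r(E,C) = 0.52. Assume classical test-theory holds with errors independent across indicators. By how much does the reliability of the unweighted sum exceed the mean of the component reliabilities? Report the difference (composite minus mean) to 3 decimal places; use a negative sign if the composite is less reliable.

Var(sum) = 3 + 2.84 = 5.84; true-score variance = 2.11 + 2.84 = 4.95; composite reliability = 0.8476.
Mean component reliability = 0.7033.
Difference = 0.8476 − 0.7033 = 0.144.

0.144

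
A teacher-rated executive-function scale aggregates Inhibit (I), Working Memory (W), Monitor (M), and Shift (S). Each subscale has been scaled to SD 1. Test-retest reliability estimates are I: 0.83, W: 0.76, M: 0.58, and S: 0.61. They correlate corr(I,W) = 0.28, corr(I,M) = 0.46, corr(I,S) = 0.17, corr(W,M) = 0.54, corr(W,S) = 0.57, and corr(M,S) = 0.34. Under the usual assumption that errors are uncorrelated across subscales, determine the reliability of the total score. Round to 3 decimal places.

Var(I+W+M+S) = 4 + 2·[0.28 + 0.46 + 0.17 + 0.54 + 0.57 + 0.34] = 4 + 4.72 = 8.72.
Under uncorrelated errors the observed covariances equal the true-score covariances, so only the own-variance terms attenuate.
True-score variance = [0.83 + 0.76 + 0.58 + 0.61] + 4.72 = 2.78 + 4.72 = 7.5.
Reliability = 7.5 / 8.72 = 0.860.

0.860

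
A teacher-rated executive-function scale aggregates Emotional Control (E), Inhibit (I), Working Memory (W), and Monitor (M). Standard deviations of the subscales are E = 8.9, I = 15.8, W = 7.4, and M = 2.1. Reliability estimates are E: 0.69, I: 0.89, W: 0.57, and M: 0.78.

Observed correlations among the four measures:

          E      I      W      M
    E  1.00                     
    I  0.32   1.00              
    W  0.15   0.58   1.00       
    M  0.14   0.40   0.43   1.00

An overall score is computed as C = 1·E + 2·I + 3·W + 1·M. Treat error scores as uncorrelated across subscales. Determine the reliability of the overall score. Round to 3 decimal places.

Var(C) = 8.9² + 2²·15.8² + 3²·7.4² + 2.1² + 2·[2·8.9·15.8·0.32 + 3·8.9·7.4·0.15 + 8.9·2.1·0.14 + 6·15.8·7.4·0.58 + 2·15.8·2.1·0.40 + 3·7.4·2.1·0.43] = 1575.02 + 1151.45 = 2726.47.
Under uncorrelated errors the observed covariances equal the true-score covariances, so only the own-variance terms attenuate.
True-score variance = [8.9²·0.69 + 2²·15.8²·0.89 + 3²·7.4²·0.57 + 2.1²·0.78] + 1151.45 = 1227.73 + 1151.45 = 2379.18.
Reliability = 2379.18 / 2726.47 = 0.873.

0.873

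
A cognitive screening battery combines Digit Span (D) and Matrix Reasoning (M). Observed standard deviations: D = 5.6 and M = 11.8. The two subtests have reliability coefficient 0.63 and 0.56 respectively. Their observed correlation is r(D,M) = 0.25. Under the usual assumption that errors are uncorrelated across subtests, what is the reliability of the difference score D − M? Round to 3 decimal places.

0.470

Var(D−M) = 5.6² + 11.8² − 2·5.6·11.8·0.25 = 170.6 − 33.04 = 137.56.
Under uncorrelated errors the observed covariances equal the true-score covariances, so only the own-variance terms attenuate.
True-score variance = [5.6²·0.63 + 11.8²·0.56] − 33.04 = 97.7312 − 33.04 = 64.6912.
Reliability = 64.6912 / 137.56 = 0.470.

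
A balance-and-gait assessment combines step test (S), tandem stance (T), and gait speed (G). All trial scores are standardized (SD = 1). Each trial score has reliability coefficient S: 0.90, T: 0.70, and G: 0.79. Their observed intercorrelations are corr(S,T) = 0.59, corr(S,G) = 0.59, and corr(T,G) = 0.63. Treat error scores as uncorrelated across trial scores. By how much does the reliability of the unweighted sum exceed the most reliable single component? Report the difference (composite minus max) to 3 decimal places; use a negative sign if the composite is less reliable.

Var(sum) = 3 + 3.62 = 6.62; true-score variance = 2.39 + 3.62 = 6.01; composite reliability = 0.9079.
Max component reliability = 0.9000.
Difference = 0.9079 − 0.9000 = 0.008.

0.008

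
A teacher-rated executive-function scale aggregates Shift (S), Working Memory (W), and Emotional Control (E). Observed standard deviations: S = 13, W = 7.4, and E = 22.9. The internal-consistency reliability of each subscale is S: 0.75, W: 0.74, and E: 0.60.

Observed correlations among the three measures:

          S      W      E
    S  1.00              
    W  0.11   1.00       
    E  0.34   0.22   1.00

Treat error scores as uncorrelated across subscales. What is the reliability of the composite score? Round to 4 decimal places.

0.7455

Var(S+W+E) = 13² + 7.4² + 22.9² + 2·[13·7.4·0.11 + 13·22.9·0.34 + 7.4·22.9·0.22] = 748.17 + 298.162 = 1046.33.
Because errors are independent across components, Cov(Tᵢ,Tⱼ) = Cov(Xᵢ,Xⱼ); the off-diagonal part of the true-score variance is the same as above.
True-score variance = [13²·0.75 + 7.4²·0.74 + 22.9²·0.60] + 298.162 = 481.918 + 298.162 = 780.081.
Reliability = 780.081 / 1046.33 = 0.7455.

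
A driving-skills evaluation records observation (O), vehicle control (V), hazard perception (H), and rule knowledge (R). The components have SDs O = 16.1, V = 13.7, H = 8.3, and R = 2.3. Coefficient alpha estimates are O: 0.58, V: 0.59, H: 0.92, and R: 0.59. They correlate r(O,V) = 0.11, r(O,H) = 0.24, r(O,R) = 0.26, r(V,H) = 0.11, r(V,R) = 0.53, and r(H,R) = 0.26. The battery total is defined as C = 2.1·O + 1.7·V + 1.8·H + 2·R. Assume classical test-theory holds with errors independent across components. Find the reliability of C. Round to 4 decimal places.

0.7251

Var(C) = 2.1²·16.1² + 1.7²·13.7² + 1.8²·8.3² + 2²·2.3² + 2·[3.57·16.1·13.7·0.11 + 3.78·16.1·8.3·0.24 + 4.2·16.1·2.3·0.26 + 3.06·13.7·8.3·0.11 + 3.4·13.7·2.3·0.53 + 3.6·8.3·2.3·0.26] = 1929.9 + 722.416 = 2652.32.
Because errors are independent across components, Cov(Tᵢ,Tⱼ) = Cov(Xᵢ,Xⱼ); the off-diagonal part of the true-score variance is the same as above.
True-score variance = [2.1²·16.1²·0.58 + 1.7²·13.7²·0.59 + 1.8²·8.3²·0.92 + 2²·2.3²·0.59] + 722.416 = 1200.87 + 722.416 = 1923.28.
Reliability = 1923.28 / 2652.32 = 0.7251.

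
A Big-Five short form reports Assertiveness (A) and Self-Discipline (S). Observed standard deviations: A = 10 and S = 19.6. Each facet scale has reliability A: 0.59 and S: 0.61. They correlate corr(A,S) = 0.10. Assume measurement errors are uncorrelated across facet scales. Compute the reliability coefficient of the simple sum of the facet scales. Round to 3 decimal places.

0.635

Var(A+S) = 10² + 19.6² + 2·[10·19.6·0.10] = 484.16 + 39.2 = 523.36.
With uncorrelated errors the cross-covariances are all true-score covariance, so they carry over unchanged; only the diagonal terms shrink to ρᵢσᵢ².
True-score variance = [10²·0.59 + 19.6²·0.61] + 39.2 = 293.338 + 39.2 = 332.538.
Reliability = 332.538 / 523.36 = 0.635.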